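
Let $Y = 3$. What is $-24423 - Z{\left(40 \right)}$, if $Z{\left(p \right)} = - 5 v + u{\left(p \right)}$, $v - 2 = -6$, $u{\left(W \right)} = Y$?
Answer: $-24446$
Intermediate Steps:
$u{\left(W \right)} = 3$
$v = -4$ ($v = 2 - 6 = -4$)
$Z{\left(p \right)} = 23$ ($Z{\left(p \right)} = \left(-5\right) \left(-4\right) + 3 = 20 + 3 = 23$)
$-24423 - Z{\left(40 \right)} = -24423 - 23 = -24446$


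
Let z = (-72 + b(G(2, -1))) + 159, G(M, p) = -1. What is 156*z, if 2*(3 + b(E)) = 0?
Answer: 13104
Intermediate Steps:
b(E) = -3 (b(E) = -3 + (½)*0 = -3 + 0 = -3)
z = 84 (z = (-72 - 3) + 159 = -75 + 159 = 84)
156*z = 156*84 = 13104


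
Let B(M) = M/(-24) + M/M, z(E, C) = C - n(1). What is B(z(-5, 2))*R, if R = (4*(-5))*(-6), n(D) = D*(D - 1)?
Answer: 110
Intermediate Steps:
n(D) = D*(-1 + D)
z(E, C) = C (z(E, C) = C - (-1 + 1) = C - 0 = C - 1*0 = C + 0 = C)
B(M) = 1 - M/24 (B(M) = M*(-1/24) + 1 = -M/24 + 1 = 1 - M/24)
R = 120 (R = -20*(-6) = 120)
B(z(-5, 2))*R = (1 - 1/24*2)*120 = (1 - 1/12)*120 = (11/12)*120 = 110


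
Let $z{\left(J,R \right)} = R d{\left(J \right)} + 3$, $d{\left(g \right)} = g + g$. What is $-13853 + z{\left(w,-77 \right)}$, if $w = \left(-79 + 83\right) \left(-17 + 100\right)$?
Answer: $-64978$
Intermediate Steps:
$d{\left(g \right)} = 2 g$
$w = 332$ ($w = 4 \cdot 83 = 332$)
$z{\left(J,R \right)} = 3 + 2 J R$ ($z{\left(J,R \right)} = R 2 J + 3 = 2 J R + 3 = 3 + 2 J R$)
$-13853 + z{\left(w,-77 \right)} = -13853 + \left(3 + 2 \cdot 332 \left(-77\right)\right) = -13853 + \left(3 - 51128\right) = -13853 - 51125 = -64978$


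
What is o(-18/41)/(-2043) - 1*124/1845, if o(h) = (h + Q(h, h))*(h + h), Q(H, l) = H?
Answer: -1160548/17171415 ≈ -0.067586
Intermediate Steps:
o(h) = 4*h² (o(h) = (h + h)*(h + h) = (2*h)*(2*h) = 4*h²)
o(-18/41)/(-2043) - 1*124/1845 = (4*(-18/41)²)/(-2043) - 1*124/1845 = (4*(-18*1/41)²)*(-1/2043) - 124*1/1845 = (4*(-18/41)²)*(-1/2043) - 124/1845 = (4*(324/1681))*(-1/2043) - 124/1845 = (1296/1681)*(-1/2043) - 124/1845 = -144/381587 - 124/1845 = -1160548/17171415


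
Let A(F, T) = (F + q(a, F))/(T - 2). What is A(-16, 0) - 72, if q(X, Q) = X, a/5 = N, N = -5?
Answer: -103/2 ≈ -51.500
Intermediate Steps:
a = -25 (a = 5*(-5) = -25)
A(F, T) = (-25 + F)/(-2 + T) (A(F, T) = (F - 25)/(T - 2) = (-25 + F)/(-2 + T))
A(-16, 0) - 72 = (-25 - 16)/(-2 + 0) - 72 = -41/(-2) - 72 = -½*(-41) - 72 = 41/2 - 72 = -103/2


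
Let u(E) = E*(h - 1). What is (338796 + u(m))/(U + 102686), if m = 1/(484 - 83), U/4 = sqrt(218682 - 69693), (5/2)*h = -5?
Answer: 6975315860199/2113677169786 - 135857193*sqrt(148989)/1056838584893 ≈ 3.2505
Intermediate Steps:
h = -2 (h = (2/5)*(-5) = -2)
U = 4*sqrt(148989) (U = 4*sqrt(218682 - 69693) = 4*sqrt(148989) ≈ 1544.0)
m = 1/401 ≈ 0.0024938
u(E) = -3*E (u(E) = E*(-2 - 1) = E*(-3) = -3*E)
(338796 + u(m))/(U + 102686) = (338796 - 3*1/401)/(4*sqrt(148989) + 102686) = (338796 - 3/401)/(102686 + 4*sqrt(148989)) = 135857193/(401*(102686 + 4*sqrt(148989)))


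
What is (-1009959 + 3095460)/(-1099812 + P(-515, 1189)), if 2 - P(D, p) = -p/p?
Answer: -695167/366603 ≈ -1.8962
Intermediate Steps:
P(D, p) = 3 (P(D, p) = 2 - (-1)*p/p = 2 - (-1) = 2 - 1*(-1) = 2 + 1 = 3)
(-1009959 + 3095460)/(-1099812 + P(-515, 1189)) = (-1009959 + 3095460)/(-1099812 + 3) = 2085501/(-1099809) = 2085501*(-1/1099809) = -695167/366603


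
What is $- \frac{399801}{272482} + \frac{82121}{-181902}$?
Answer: $- \frac{3396467708}{1770179313} \approx -1.9187$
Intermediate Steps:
$- \frac{399801}{272482} + \frac{82121}{-181902} = \left(-399801\right) \frac{1}{272482} + 82121 \left(- \frac{1}{181902}\right) = - \frac{399801}{272482} - \frac{82121}{181902} = - \frac{3396467708}{1770179313}$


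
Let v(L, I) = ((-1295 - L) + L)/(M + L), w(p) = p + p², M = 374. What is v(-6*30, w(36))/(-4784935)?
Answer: 259/185655478 ≈ 1.3951e-6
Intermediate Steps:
v(L, I) = -1295/(374 + L) (v(L, I) = ((-1295 - L) + L)/(374 + L) = -1295/(374 + L))
v(-6*30, w(36))/(-4784935) = -1295/(374 - 6*30)/(-4784935) = -1295/(374 - 180)*(-1/4784935) = -1295/194*(-1/4784935) = 259/185655478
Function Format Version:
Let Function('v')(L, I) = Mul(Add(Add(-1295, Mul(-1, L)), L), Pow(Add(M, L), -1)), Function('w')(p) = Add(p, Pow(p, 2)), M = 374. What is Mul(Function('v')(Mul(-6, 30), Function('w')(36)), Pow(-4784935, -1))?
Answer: Rational(259, 185655478) ≈ 1.3951e-6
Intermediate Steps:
Function('v')(L, I) = Mul(-1295, Pow(Add(374, L), -1)) (Function('v')(L, I) = Mul(Add(Add(-1295, Mul(-1, L)), L), Pow(Add(374, L), -1)) = Mul(-1295, Pow(Add(374, L), -1)))
Mul(Function('v')(Mul(-6, 30), Function('w')(36)), Pow(-4784935, -1)) = Mul(Mul(-1295, Pow(Add(374, Mul(-6, 30)), -1)), Pow(-4784935, -1)) = Mul(Mul(-1295, Pow(Add(374, -180), -1)), Rational(-1, 4784935)) = Mul(Mul(-1295, Pow(194, -1)), Rational(-1, 4784935)) = Mul(Mul(-1295, Rational(1, 194)), Rational(-1, 4784935)) = Mul(Rational(-1295, 194), Rational(-1, 4784935)) = Rational(259, 185655478)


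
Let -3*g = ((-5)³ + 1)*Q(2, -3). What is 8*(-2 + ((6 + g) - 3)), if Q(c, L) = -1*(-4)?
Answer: 3992/3 ≈ 1330.7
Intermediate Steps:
Q(c, L) = 4
g = 496/3 (g = -((-5)³ + 1)*4/3 = -(-125 + 1)*4/3 = -(-124)*4/3 = -⅓*(-496) = 496/3 ≈ 165.33)
8*(-2 + ((6 + g) - 3)) = 8*(-2 + ((6 + 496/3) - 3)) = 8*(-2 + (514/3 - 3)) = 8*(-2 + 505/3) = 8*(499/3) = 3992/3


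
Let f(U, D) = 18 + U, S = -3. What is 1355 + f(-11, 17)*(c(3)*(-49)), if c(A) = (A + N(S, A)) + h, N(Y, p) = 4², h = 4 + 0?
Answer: -6534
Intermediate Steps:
h = 4
N(Y, p) = 16
c(A) = 20 + A (c(A) = (A + 16) + 4 = (16 + A) + 4 = 20 + A)
1355 + f(-11, 17)*(c(3)*(-49)) = 1355 + (18 - 11)*((20 + 3)*(-49)) = 1355 + 7*(23*(-49)) = 1355 + 7*(-1127) = 1355 - 7889 = -6534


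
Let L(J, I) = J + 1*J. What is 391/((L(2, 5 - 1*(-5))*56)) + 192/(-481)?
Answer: 145063/107744 ≈ 1.3464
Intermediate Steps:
L(J, I) = 2*J (L(J, I) = J + J = 2*J)
391/((L(2, 5 - 1*(-5))*56)) + 192/(-481) = 391/(((2*2)*56)) + 192/(-481) = 391/((4*56)) + 192*(-1/481) = 391/224 - 192/481 = 145063/107744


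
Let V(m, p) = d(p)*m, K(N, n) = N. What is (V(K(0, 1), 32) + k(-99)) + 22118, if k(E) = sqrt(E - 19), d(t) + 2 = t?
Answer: 22118 + I*sqrt(118) ≈ 22118.0 + 10.863*I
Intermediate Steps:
d(t) = -2 + t
k(E) = sqrt(-19 + E)
V(m, p) = m*(-2 + p) (V(m, p) = (-2 + p)*m = m*(-2 + p))
(V(K(0, 1), 32) + k(-99)) + 22118 = (0*(-2 + 32) + sqrt(-19 - 99)) + 22118 = (0*30 + sqrt(-118)) + 22118 = (0 + I*sqrt(118)) + 22118 = I*sqrt(118) + 22118 = 22118 + I*sqrt(118)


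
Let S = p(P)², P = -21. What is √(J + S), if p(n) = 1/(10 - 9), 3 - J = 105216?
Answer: 2*I*√26303 ≈ 324.36*I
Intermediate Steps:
J = -105213 (J = 3 - 1*105216 = 3 - 105216 = -105213)
p(n) = 1 (p(n) = 1/1 = 1)
S = 1 (S = 1² = 1)
√(J + S) = √(-105213 + 1) = √(-105212) = 2*I*√26303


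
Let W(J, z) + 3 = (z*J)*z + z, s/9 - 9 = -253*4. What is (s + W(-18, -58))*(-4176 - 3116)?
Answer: 507814880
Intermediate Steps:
s = -9027 (s = 81 + 9*(-253*4) = 81 + 9*(-1012) = 81 - 9108 = -9027)
W(J, z) = -3 + z + J*z² (W(J, z) = -3 + ((z*J)*z + z) = -3 + ((J*z)*z + z) = -3 + (J*z² + z) = -3 + (z + J*z²) = -3 + z + J*z²)
(s + W(-18, -58))*(-4176 - 3116) = (-9027 + (-3 - 58 - 18*(-58)²))*(-4176 - 3116) = (-9027 + (-3 - 58 - 18*3364))*(-7292) = (-9027 + (-3 - 58 - 60552))*(-7292) = (-9027 - 60613)*(-7292) = -69640*(-7292) = 507814880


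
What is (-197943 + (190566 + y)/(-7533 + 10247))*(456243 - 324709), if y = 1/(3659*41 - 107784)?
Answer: -1491682648329868553/57312895 ≈ -2.6027e+10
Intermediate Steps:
y = 1/42235 (y = 1/(150019 - 107784) = 1/42235 ≈ 2.3677e-5)
(-197943 + (190566 + y)/(-7533 + 10247))*(456243 - 324709) = (-197943 + (190566 + 1/42235)/(-7533 + 10247))*(456243 - 324709) = (-197943 + (8048555011/42235)/2714)*131534 = (-197943 + (8048555011/42235)*(1/2714))*131534 = (-197943 + 8048555011/114625790)*131534 = -22681324194959/114625790*131534 = -1491682648329868553/57312895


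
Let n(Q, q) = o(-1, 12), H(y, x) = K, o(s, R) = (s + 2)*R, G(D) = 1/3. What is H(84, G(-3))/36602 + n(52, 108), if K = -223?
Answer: 439001/36602 ≈ 11.994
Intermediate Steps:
G(D) = ⅓
o(s, R) = R*(2 + s) (o(s, R) = (2 + s)*R = R*(2 + s))
H(y, x) = -223
n(Q, q) = 12 (n(Q, q) = 12*(2 - 1) = 12*1 = 12)
H(84, G(-3))/36602 + n(52, 108) = -223/36602 + 12 = 439001/36602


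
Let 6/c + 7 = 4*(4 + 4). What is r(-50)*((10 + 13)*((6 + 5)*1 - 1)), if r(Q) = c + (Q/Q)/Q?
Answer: 253/5 ≈ 50.600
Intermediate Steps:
c = 6/25 (c = 6/(-7 + 4*(4 + 4)) = 6/(-7 + 4*8) = 6/(-7 + 32) = 6/25 ≈ 0.24000)
r(Q) = 6/25 + 1/Q (r(Q) = 6/25 + (Q/Q)/Q = 6/25 + 1/Q)
r(-50)*((10 + 13)*((6 + 5)*1 - 1)) = (6/25 + 1/(-50))*((10 + 13)*((6 + 5)*1 - 1)) = (6/25 - 1/50)*(23*(11*1 - 1)) = 11*(23*(11 - 1))/50 = 11*(23*10)/50 = (11/50)*230 = 253/5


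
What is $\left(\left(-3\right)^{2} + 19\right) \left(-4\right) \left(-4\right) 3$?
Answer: $1344$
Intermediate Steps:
$\left(\left(-3\right)^{2} + 19\right) \left(-4\right) \left(-4\right) 3 = \left(9 + 19\right) 16 \cdot 3 = 28 \cdot 48 = 1344$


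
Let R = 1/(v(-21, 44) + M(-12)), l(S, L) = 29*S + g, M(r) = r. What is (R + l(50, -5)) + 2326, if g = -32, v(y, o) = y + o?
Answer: 41185/11 ≈ 3744.1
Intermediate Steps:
v(y, o) = o + y
l(S, L) = -32 + 29*S (l(S, L) = 29*S - 32 = -32 + 29*S)
R = 1/11 (R = 1/((44 - 21) - 12) = 1/(23 - 12) = 1/11 ≈ 0.090909)
(R + l(50, -5)) + 2326 = (1/11 + (-32 + 29*50)) + 2326 = (1/11 + (-32 + 1450)) + 2326 = (1/11 + 1418) + 2326 = 15599/11 + 2326 = 41185/11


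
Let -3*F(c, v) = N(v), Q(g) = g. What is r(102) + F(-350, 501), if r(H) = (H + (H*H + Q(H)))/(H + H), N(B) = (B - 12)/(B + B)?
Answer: 51941/1002 ≈ 51.837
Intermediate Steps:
N(B) = (-12 + B)/(2*B) (N(B) = (-12 + B)/((2*B)) = (-12 + B)*(1/(2*B)) = (-12 + B)/(2*B))
F(c, v) = -(-12 + v)/(6*v)
r(H) = (H² + 2*H)/(2*H) (r(H) = (H + (H*H + H))/(H + H) = (H + (H² + H))/((2*H)) = (H + (H + H²))*(1/(2*H)) = (H² + 2*H)*(1/(2*H)) = (H² + 2*H)/(2*H))
r(102) + F(-350, 501) = (1 + (½)*102) + (⅙)*(12 - 1*501)/501 = (1 + 51) + (⅙)*(1/501)*(12 - 501) = 52 + (⅙)*(1/501)*(-489) = 52 - 163/1002 = 51941/1002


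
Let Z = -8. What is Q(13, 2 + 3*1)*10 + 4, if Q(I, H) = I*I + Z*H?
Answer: 1294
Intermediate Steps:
Q(I, H) = I**2 - 8*H (Q(I, H) = I*I - 8*H = I**2 - 8*H)
Q(13, 2 + 3*1)*10 + 4 = (13**2 - 8*(2 + 3*1))*10 + 4 = (169 - 8*(2 + 3))*10 + 4 = (169 - 8*5)*10 + 4 = (169 - 40)*10 + 4 = 129*10 + 4 = 1290 + 4 = 1294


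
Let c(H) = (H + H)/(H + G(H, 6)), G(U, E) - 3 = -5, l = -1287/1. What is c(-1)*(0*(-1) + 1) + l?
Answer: -3859/3 ≈ -1286.3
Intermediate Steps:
l = -1287 ≈ -1287.0
G(U, E) = -2 (G(U, E) = 3 - 5 = -2)
c(H) = 2*H/(-2 + H) (c(H) = (H + H)/(H - 2) = (2*H)/(-2 + H) = 2*H/(-2 + H))
c(-1)*(0*(-1) + 1) + l = (2*(-1)/(-2 - 1))*(0*(-1) + 1) - 1287 = (2*(-1)/(-3))*(0 + 1) - 1287 = (2*(-1)*(-1/3))*1 - 1287 = (2/3)*1 - 1287 = 2/3 - 1287 = -3859/3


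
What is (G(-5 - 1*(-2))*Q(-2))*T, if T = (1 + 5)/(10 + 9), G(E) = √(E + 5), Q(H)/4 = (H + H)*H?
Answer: 192*√2/19 ≈ 14.291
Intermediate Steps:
Q(H) = 8*H² (Q(H) = 4*((H + H)*H) = 4*((2*H)*H) = 4*(2*H²) = 8*H²)
G(E) = √(5 + E)
T = 6/19 ≈ 0.31579
(G(-5 - 1*(-2))*Q(-2))*T = (√(5 + (-5 - 1*(-2)))*(8*(-2)²))*(6/19) = (√(5 + (-5 + 2))*(8*4))*(6/19) = (√(5 - 3)*32)*(6/19) = (√2*32)*(6/19) = (32*√2)*(6/19) = 192*√2/19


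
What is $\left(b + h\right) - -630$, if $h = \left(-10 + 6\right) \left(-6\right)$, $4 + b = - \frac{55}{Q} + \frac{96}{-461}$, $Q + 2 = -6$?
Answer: $\frac{2421787}{3688} \approx 656.67$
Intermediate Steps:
$Q = -8$ ($Q = -2 - 6 = -8$)
$b = \frac{9835}{3688}$ ($b = -4 + \left(- \frac{55}{-8} + \frac{96}{-461}\right) = -4 + \left(\left(-55\right) \left(- \frac{1}{8}\right) + 96 \left(- \frac{1}{461}\right)\right) = -4 + \left(\frac{55}{8} - \frac{96}{461}\right) = -4 + \frac{24587}{3688} = \frac{9835}{3688} \approx 2.6668$)
$h = 24$ ($h = \left(-4\right) \left(-6\right) = 24$)
$\left(b + h\right) - -630 = \left(\frac{9835}{3688} + 24\right) - -630 = \frac{98347}{3688} + \left(-992 + 1622\right) = \frac{98347}{3688} + 630 = \frac{2421787}{3688}$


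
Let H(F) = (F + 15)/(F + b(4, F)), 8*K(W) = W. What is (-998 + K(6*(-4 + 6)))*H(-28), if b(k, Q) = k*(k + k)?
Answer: 25909/8 ≈ 3238.6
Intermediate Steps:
b(k, Q) = 2*k² (b(k, Q) = k*(2*k) = 2*k²)
K(W) = W/8
H(F) = (15 + F)/(32 + F) (H(F) = (F + 15)/(F + 2*4²) = (15 + F)/(F + 2*16) = (15 + F)/(F + 32) = (15 + F)/(32 + F))
(-998 + K(6*(-4 + 6)))*H(-28) = (-998 + (6*(-4 + 6))/8)*((15 - 28)/(32 - 28)) = (-998 + (6*2)/8)*(-13/4) = (-998 + (⅛)*12)*((¼)*(-13)) = (-998 + 3/2)*(-13/4) = -1993/2*(-13/4) = 25909/8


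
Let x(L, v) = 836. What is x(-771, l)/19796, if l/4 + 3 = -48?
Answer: 209/4949 ≈ 0.042231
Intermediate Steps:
l = -204 (l = -12 + 4*(-48) = -12 - 192 = -204)
x(-771, l)/19796 = 836/19796 = 836*(1/19796) = 209/4949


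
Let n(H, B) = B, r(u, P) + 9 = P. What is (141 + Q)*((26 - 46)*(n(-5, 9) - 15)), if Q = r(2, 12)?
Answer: 17280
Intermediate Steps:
r(u, P) = -9 + P
Q = 3 (Q = -9 + 12 = 3)
(141 + Q)*((26 - 46)*(n(-5, 9) - 15)) = (141 + 3)*((26 - 46)*(9 - 15)) = 144*(-20*(-6)) = 144*120 = 17280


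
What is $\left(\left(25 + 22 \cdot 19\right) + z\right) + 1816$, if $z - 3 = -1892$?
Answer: $370$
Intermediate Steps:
$z = -1889$ ($z = 3 - 1892 = -1889$)
$\left(\left(25 + 22 \cdot 19\right) + z\right) + 1816 = \left(\left(25 + 22 \cdot 19\right) - 1889\right) + 1816 = \left(\left(25 + 418\right) - 1889\right) + 1816 = \left(443 - 1889\right) + 1816 = -1446 + 1816 = 370$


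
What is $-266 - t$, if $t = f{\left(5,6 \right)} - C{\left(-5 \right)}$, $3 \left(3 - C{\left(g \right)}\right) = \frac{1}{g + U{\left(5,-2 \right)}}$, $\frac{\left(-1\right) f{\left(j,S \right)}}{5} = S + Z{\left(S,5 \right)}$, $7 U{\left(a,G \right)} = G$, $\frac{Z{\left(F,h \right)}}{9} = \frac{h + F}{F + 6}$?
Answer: $- \frac{85109}{444} \approx -191.69$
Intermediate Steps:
$Z{\left(F,h \right)} = \frac{9 \left(F + h\right)}{6 + F}$ ($Z{\left(F,h \right)} = 9 \frac{h + F}{F + 6} = 9 \frac{F + h}{6 + F} = \frac{9 \left(F + h\right)}{6 + F}$)
$U{\left(a,G \right)} = \frac{G}{7}$
$f{\left(j,S \right)} = - 5 S - \frac{45 \left(5 + S\right)}{6 + S}$ ($f{\left(j,S \right)} = - 5 \left(S + \frac{9 \left(S + 5\right)}{6 + S}\right) = - 5 \left(S + \frac{9 \left(5 + S\right)}{6 + S}\right) = - 5 S - \frac{45 \left(5 + S\right)}{6 + S}$)
$C{\left(g \right)} = 3 - \frac{1}{3 \left(- \frac{2}{7} + g\right)}$ ($C{\left(g \right)} = 3 - \frac{1}{3 \left(g + \frac{1}{7} \left(-2\right)\right)} = 3 - \frac{1}{3 \left(g - \frac{2}{7}\right)} = 3 - \frac{1}{3 \left(- \frac{2}{7} + g\right)}$)
$t = - \frac{32995}{444}$ ($t = \frac{5 \left(-45 - 6^{2} - 90\right)}{6 + 6} - \frac{-25 + 63 \left(-5\right)}{3 \left(-2 + 7 \left(-5\right)\right)} = \frac{5 \left(-45 - 36 - 90\right)}{12} - \frac{-25 - 315}{3 \left(-2 - 35\right)} = 5 \cdot \frac{1}{12} \left(-45 - 36 - 90\right) - \frac{1}{3} \frac{1}{-37} \left(-340\right) = 5 \cdot \frac{1}{12} \left(-171\right) - \frac{1}{3} \left(- \frac{1}{37}\right) \left(-340\right) = - \frac{285}{4} - \frac{340}{111} = - \frac{32995}{444} \approx -74.313$)
$-266 - t = -266 - - \frac{32995}{444} = -266 + \frac{32995}{444} = - \frac{85109}{444}$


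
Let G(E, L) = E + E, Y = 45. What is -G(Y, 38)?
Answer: -90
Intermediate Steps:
G(E, L) = 2*E
-G(Y, 38) = -2*45 = -1*90 = -90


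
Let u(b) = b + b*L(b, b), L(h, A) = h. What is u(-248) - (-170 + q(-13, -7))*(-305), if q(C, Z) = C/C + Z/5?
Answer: 9284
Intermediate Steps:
q(C, Z) = 1 + Z/5 (q(C, Z) = 1 + Z*(⅕) = 1 + Z/5)
u(b) = b + b² (u(b) = b + b*b = b + b²)
u(-248) - (-170 + q(-13, -7))*(-305) = -248*(1 - 248) - (-170 + (1 + (⅕)*(-7)))*(-305) = -248*(-247) - (-170 + (1 - 7/5))*(-305) = 61256 - (-170 - ⅖)*(-305) = 61256 - (-852)*(-305)/5 = 61256 - 1*51972 = 61256 - 51972 = 9284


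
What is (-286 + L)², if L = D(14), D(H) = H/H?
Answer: 81225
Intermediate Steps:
D(H) = 1
L = 1
(-286 + L)² = (-286 + 1)² = (-285)² = 81225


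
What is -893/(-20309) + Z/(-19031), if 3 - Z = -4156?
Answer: -67470448/386500579 ≈ -0.17457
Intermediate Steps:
Z = 4159 (Z = 3 - 1*(-4156) = 3 + 4156 = 4159)
-893/(-20309) + Z/(-19031) = -893/(-20309) + 4159/(-19031) = -893*(-1/20309) + 4159*(-1/19031) = 893/20309 - 4159/19031 = -67470448/386500579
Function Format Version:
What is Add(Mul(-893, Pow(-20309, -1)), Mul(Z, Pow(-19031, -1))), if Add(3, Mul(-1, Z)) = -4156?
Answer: Rational(-67470448, 386500579) ≈ -0.17457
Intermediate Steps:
Z = 4159 (Z = Add(3, Mul(-1, -4156)) = Add(3, 4156) = 4159)
Add(Mul(-893, Pow(-20309, -1)), Mul(Z, Pow(-19031, -1))) = Add(Mul(-893, Pow(-20309, -1)), Mul(4159, Pow(-19031, -1))) = Add(Mul(-893, Rational(-1, 20309)), Mul(4159, Rational(-1, 19031))) = Add(Rational(893, 20309), Rational(-4159, 19031)) = Rational(-67470448, 386500579)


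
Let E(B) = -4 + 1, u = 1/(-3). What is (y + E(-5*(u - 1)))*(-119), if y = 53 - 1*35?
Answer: -1785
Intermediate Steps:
u = -⅓ ≈ -0.33333
y = 18 (y = 53 - 35 = 18)
E(B) = -3
(y + E(-5*(u - 1)))*(-119) = (18 - 3)*(-119) = 15*(-119) = -1785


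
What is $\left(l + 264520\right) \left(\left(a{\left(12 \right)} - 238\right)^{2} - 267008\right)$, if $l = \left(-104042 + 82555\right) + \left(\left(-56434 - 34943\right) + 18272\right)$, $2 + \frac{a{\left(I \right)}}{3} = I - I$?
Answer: $-35255302016$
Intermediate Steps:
$a{\left(I \right)} = -6$ ($a{\left(I \right)} = -6 + 3 \left(I - I\right) = -6 + 3 \cdot 0 = -6 + 0 = -6$)
$l = -94592$ ($l = -21487 + \left(-91377 + 18272\right) = -21487 - 73105 = -94592$)
$\left(l + 264520\right) \left(\left(a{\left(12 \right)} - 238\right)^{2} - 267008\right) = \left(-94592 + 264520\right) \left(\left(-6 - 238\right)^{2} - 267008\right) = 169928 \left(\left(-244\right)^{2} - 267008\right) = 169928 \left(59536 - 267008\right) = 169928 \left(-207472\right) = -35255302016$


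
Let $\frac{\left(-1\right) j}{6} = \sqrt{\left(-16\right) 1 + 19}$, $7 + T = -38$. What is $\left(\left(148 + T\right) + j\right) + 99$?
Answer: $202 - 6 \sqrt{3} \approx 191.61$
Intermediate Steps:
$T = -45$ ($T = -7 - 38 = -45$)
$j = - 6 \sqrt{3}$ ($j = - 6 \sqrt{\left(-16\right) 1 + 19} = - 6 \sqrt{-16 + 19} = - 6 \sqrt{3} \approx -10.392$)
$\left(\left(148 + T\right) + j\right) + 99 = \left(\left(148 - 45\right) - 6 \sqrt{3}\right) + 99 = \left(103 - 6 \sqrt{3}\right) + 99 = 202 - 6 \sqrt{3}$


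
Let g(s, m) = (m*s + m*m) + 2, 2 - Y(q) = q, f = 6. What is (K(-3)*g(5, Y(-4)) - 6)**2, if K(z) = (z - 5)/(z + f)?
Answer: 315844/9 ≈ 35094.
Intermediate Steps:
Y(q) = 2 - q
K(z) = (-5 + z)/(6 + z) (K(z) = (z - 5)/(z + 6) = (-5 + z)/(6 + z))
g(s, m) = 2 + m**2 + m*s (g(s, m) = (m*s + m**2) + 2 = (m**2 + m*s) + 2 = 2 + m**2 + m*s)
(K(-3)*g(5, Y(-4)) - 6)**2 = (((-5 - 3)/(6 - 3))*(2 + (2 - 1*(-4))**2 + (2 - 1*(-4))*5) - 6)**2 = ((-8/3)*(2 + (2 + 4)**2 + (2 + 4)*5) - 6)**2 = (((1/3)*(-8))*(2 + 6**2 + 6*5) - 6)**2 = (-8*(2 + 36 + 30)/3 - 6)**2 = (-8/3*68 - 6)**2 = (-544/3 - 6)**2 = (-562/3)**2 = 315844/9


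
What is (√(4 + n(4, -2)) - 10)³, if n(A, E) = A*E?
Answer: -880 + 592*I ≈ -880.0 + 592.0*I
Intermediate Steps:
(√(4 + n(4, -2)) - 10)³ = (√(4 + 4*(-2)) - 10)³ = (√(4 - 8) - 10)³ = (√(-4) - 10)³ = (2*I - 10)³ = (-10 + 2*I)³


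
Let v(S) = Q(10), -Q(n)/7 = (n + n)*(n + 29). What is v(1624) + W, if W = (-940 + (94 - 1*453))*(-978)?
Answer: 1264962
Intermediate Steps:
Q(n) = -14*n*(29 + n) (Q(n) = -7*(n + n)*(n + 29) = -7*2*n*(29 + n) = -14*n*(29 + n))
v(S) = -5460 (v(S) = -14*10*(29 + 10) = -14*10*39 = -5460)
W = 1270422 (W = (-940 + (94 - 453))*(-978) = (-940 - 359)*(-978) = -1299*(-978) = 1270422)
v(1624) + W = -5460 + 1270422 = 1264962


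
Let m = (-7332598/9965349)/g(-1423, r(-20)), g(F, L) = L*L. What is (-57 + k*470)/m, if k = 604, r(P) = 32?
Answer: -1448138367604224/3666299 ≈ -3.9499e+8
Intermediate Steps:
g(F, L) = L²
m = -3666299/5102258688 (m = (-7332598/9965349)/(32²) = -7332598*1/9965349/1024 = -7332598/9965349*1/1024 = -3666299/5102258688 ≈ -0.00071856)
(-57 + k*470)/m = (-57 + 604*470)/(-3666299/5102258688) = (-57 + 283880)*(-5102258688/3666299) = 283823*(-5102258688/3666299) = -1448138367604224/3666299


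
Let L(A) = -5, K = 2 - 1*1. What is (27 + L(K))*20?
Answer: 440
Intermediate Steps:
K = 1 (K = 2 - 1 = 1)
(27 + L(K))*20 = (27 - 5)*20 = 22*20 = 440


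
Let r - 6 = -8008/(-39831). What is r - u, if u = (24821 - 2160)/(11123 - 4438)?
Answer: 68049509/24206385 ≈ 2.8112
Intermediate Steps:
u = 22661/6685 ≈ 3.3898
r = 22454/3621 (r = 6 - 8008/(-39831) = 6 - 8008*(-1/39831) = 6 + 728/3621 = 22454/3621 ≈ 6.2010)
r - u = 22454/3621 - 1*22661/6685 = 22454/3621 - 22661/6685 = 68049509/24206385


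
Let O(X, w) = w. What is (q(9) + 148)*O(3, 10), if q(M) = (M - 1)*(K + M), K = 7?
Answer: 2760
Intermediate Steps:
q(M) = (-1 + M)*(7 + M) (q(M) = (M - 1)*(7 + M) = (-1 + M)*(7 + M))
(q(9) + 148)*O(3, 10) = ((-7 + 9² + 6*9) + 148)*10 = ((-7 + 81 + 54) + 148)*10 = (128 + 148)*10 = 276*10 = 2760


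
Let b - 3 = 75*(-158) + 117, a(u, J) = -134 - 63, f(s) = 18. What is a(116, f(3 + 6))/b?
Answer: 197/11730 ≈ 0.016795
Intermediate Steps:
a(u, J) = -197
b = -11730 (b = 3 + (75*(-158) + 117) = 3 + (-11850 + 117) = 3 - 11733 = -11730)
a(116, f(3 + 6))/b = -197/(-11730) = -197*(-1/11730) = 197/11730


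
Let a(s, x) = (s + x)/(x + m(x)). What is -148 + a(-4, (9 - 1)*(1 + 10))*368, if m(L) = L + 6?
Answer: 284/13 ≈ 21.846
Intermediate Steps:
m(L) = 6 + L
a(s, x) = (s + x)/(6 + 2*x) (a(s, x) = (s + x)/(x + (6 + x)) = (s + x)/(6 + 2*x))
-148 + a(-4, (9 - 1)*(1 + 10))*368 = -148 + ((-4 + (9 - 1)*(1 + 10))/(2*(3 + (9 - 1)*(1 + 10))))*368 = -148 + ((-4 + 8*11)/(2*(3 + 8*11)))*368 = -148 + ((-4 + 88)/(2*(3 + 88)))*368 = -148 + ((½)*84/91)*368 = -148 + ((½)*(1/91)*84)*368 = -148 + (6/13)*368 = -148 + 2208/13 = 284/13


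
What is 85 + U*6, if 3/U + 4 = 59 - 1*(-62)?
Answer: 1107/13 ≈ 85.154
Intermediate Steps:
U = 1/39 (U = 3/(-4 + (59 - 1*(-62))) = 3/(-4 + (59 + 62)) = 3/(-4 + 121) = 3/117 = 3*(1/117) = 1/39 ≈ 0.025641)
85 + U*6 = 85 + (1/39)*6 = 85 + 2/13 = 1107/13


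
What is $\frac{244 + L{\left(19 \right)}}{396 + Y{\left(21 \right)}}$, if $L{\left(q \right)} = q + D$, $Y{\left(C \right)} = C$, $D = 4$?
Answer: $\frac{89}{139} \approx 0.64029$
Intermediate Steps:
$L{\left(q \right)} = 4 + q$ ($L{\left(q \right)} = q + 4 = 4 + q$)
$\frac{244 + L{\left(19 \right)}}{396 + Y{\left(21 \right)}} = \frac{244 + \left(4 + 19\right)}{396 + 21} = \frac{244 + 23}{417} = 267 \cdot \frac{1}{417} = \frac{89}{139}$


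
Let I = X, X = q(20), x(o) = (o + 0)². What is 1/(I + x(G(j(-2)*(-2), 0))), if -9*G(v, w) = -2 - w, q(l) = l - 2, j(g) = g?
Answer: 81/1462 ≈ 0.055404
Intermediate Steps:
q(l) = -2 + l
G(v, w) = 2/9 + w/9 (G(v, w) = -(-2 - w)/9 = 2/9 + w/9)
x(o) = o²
X = 18 (X = -2 + 20 = 18)
I = 18
1/(I + x(G(j(-2)*(-2), 0))) = 1/(18 + (2/9 + (⅑)*0)²) = 1/(18 + (2/9 + 0)²) = 1/(18 + (2/9)²) = 1/(18 + 4/81) = 1/(1462/81) = 81/1462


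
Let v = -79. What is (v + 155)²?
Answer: 5776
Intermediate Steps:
(v + 155)² = (-79 + 155)² = 76² = 5776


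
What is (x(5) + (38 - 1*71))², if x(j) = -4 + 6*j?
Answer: 49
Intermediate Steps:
(x(5) + (38 - 1*71))² = ((-4 + 6*5) + (38 - 1*71))² = ((-4 + 30) + (38 - 71))² = (26 - 33)² = (-7)² = 49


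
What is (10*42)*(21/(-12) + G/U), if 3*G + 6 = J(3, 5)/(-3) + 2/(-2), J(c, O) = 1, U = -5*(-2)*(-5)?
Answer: -10717/15 ≈ -714.47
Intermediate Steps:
U = -50 (U = 10*(-5) = -50)
G = -22/9 (G = -2 + (1/(-3) + 2/(-2))/3 = -2 + (1*(-1/3) + 2*(-1/2))/3 = -2 + (-1/3 - 1)/3 = -2 + (1/3)*(-4/3) = -2 - 4/9 = -22/9 ≈ -2.4444)
(10*42)*(21/(-12) + G/U) = (10*42)*(21/(-12) - 22/9/(-50)) = 420*(21*(-1/12) - 22/9*(-1/50)) = 420*(-7/4 + 11/225) = 420*(-1531/900) = -10717/15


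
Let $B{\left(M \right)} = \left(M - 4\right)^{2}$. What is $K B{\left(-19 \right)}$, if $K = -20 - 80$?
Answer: $-52900$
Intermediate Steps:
$B{\left(M \right)} = \left(-4 + M\right)^{2}$
$K = -100$ ($K = -20 - 80 = -100$)
$K B{\left(-19 \right)} = - 100 \left(-4 - 19\right)^{2} = - 100 \left(-23\right)^{2} = \left(-100\right) 529 = -52900$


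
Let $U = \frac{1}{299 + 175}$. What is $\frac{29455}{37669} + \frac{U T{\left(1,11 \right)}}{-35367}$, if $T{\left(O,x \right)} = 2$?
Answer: $\frac{246891153776}{315740766951} \approx 0.78194$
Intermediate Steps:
$U = \frac{1}{474} \approx 0.0021097$
$\frac{29455}{37669} + \frac{U T{\left(1,11 \right)}}{-35367} = \frac{29455}{37669} + \frac{\frac{1}{474} \cdot 2}{-35367} = 29455 \cdot \frac{1}{37669} + \frac{1}{237} \left(- \frac{1}{35367}\right) = \frac{29455}{37669} - \frac{1}{8381979} = \frac{246891153776}{315740766951}$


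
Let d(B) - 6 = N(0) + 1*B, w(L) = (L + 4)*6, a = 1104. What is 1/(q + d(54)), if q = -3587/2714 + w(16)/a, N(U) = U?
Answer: 1357/79774 ≈ 0.017011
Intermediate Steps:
w(L) = 24 + 6*L (w(L) = (4 + L)*6 = 24 + 6*L)
d(B) = 6 + B (d(B) = 6 + (0 + 1*B) = 6 + (0 + B) = 6 + B)
q = -1646/1357 (q = -3587/2714 + (24 + 6*16)/1104 = -3587*1/2714 + (24 + 96)*(1/1104) = -3587/2714 + 120*(1/1104) = -3587/2714 + 5/46 = -1646/1357 ≈ -1.2130)
1/(q + d(54)) = 1/(-1646/1357 + (6 + 54)) = 1/(-1646/1357 + 60) = 1/(79774/1357) = 1357/79774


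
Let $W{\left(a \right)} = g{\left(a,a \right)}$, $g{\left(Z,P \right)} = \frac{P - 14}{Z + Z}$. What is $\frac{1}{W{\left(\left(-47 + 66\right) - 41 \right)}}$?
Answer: $\frac{11}{9} \approx 1.2222$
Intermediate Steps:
$g{\left(Z,P \right)} = \frac{-14 + P}{2 Z}$
$W{\left(a \right)} = \frac{-14 + a}{2 a}$
$\frac{1}{W{\left(\left(-47 + 66\right) - 41 \right)}} = \frac{1}{\frac{1}{2} \frac{1}{\left(-47 + 66\right) - 41} \left(-14 + \left(\left(-47 + 66\right) - 41\right)\right)} = \frac{1}{\frac{1}{2} \frac{1}{19 - 41} \left(-14 + \left(19 - 41\right)\right)} = \frac{1}{\frac{1}{2} \frac{1}{-22} \left(-14 - 22\right)} = \frac{1}{\frac{1}{2} \left(- \frac{1}{22}\right) \left(-36\right)} = \frac{1}{\frac{9}{11}} = \frac{11}{9}$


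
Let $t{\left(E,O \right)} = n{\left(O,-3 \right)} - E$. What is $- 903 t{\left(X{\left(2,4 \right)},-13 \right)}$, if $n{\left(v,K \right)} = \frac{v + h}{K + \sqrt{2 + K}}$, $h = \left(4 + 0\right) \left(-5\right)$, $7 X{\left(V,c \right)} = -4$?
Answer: $- \frac{94557}{10} - \frac{29799 i}{10} \approx -9455.7 - 2979.9 i$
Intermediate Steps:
$X{\left(V,c \right)} = - \frac{4}{7}$ ($X{\left(V,c \right)} = \frac{1}{7} \left(-4\right) = - \frac{4}{7}$)
$h = -20$ ($h = 4 \left(-5\right) = -20$)
$n{\left(v,K \right)} = \frac{-20 + v}{K + \sqrt{2 + K}}$ ($n{\left(v,K \right)} = \frac{v - 20}{K + \sqrt{2 + K}} = \frac{-20 + v}{K + \sqrt{2 + K}}$)
$t{\left(E,O \right)} = - E + \frac{\left(-20 + O\right) \left(-3 - i\right)}{10}$ ($t{\left(E,O \right)} = \frac{-20 + O}{-3 + \sqrt{2 - 3}} - E = \frac{-20 + O}{-3 + \sqrt{-1}} - E = \frac{-20 + O}{-3 + i} - E = \frac{-3 - i}{10} \left(-20 + O\right) - E = \frac{\left(-20 + O\right) \left(-3 - i\right)}{10} - E = - E + \frac{\left(-20 + O\right) \left(-3 - i\right)}{10}$)
$- 903 t{\left(X{\left(2,4 \right)},-13 \right)} = - 903 \left(\left(-1\right) \left(- \frac{4}{7}\right) - \frac{\left(-20 - 13\right) \left(3 + i\right)}{10}\right) = - 903 \left(\frac{4}{7} - - \frac{33 \left(3 + i\right)}{10}\right) = - 903 \left(\frac{4}{7} + \left(\frac{99}{10} + \frac{33 i}{10}\right)\right) = - 903 \left(\frac{733}{70} + \frac{33 i}{10}\right) = - \frac{94557}{10} - \frac{29799 i}{10}$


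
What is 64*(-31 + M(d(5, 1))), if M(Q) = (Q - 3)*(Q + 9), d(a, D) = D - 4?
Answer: -4288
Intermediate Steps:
d(a, D) = -4 + D
M(Q) = (-3 + Q)*(9 + Q)
64*(-31 + M(d(5, 1))) = 64*(-31 + (-27 + (-4 + 1)**2 + 6*(-4 + 1))) = 64*(-31 + (-27 + (-3)**2 + 6*(-3))) = 64*(-31 + (-27 + 9 - 18)) = 64*(-31 - 36) = 64*(-67) = -4288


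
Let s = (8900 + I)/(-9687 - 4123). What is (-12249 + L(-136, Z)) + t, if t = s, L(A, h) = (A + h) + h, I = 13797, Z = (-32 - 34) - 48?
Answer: -174208227/13810 ≈ -12615.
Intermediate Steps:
Z = -114 (Z = -66 - 48 = -114)
L(A, h) = A + 2*h
s = -22697/13810 (s = (8900 + 13797)/(-9687 - 4123) = 22697/(-13810) = 22697*(-1/13810) = -22697/13810 ≈ -1.6435)
t = -22697/13810 ≈ -1.6435
(-12249 + L(-136, Z)) + t = (-12249 + (-136 + 2*(-114))) - 22697/13810 = (-12249 + (-136 - 228)) - 22697/13810 = (-12249 - 364) - 22697/13810 = -12613 - 22697/13810 = -174208227/13810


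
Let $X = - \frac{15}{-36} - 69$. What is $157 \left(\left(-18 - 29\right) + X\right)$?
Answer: $- \frac{217759}{12} \approx -18147.0$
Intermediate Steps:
$X = - \frac{823}{12}$ ($X = \left(-15\right) \left(- \frac{1}{36}\right) - 69 = \frac{5}{12} - 69 = - \frac{823}{12} \approx -68.583$)
$157 \left(\left(-18 - 29\right) + X\right) = 157 \left(\left(-18 - 29\right) - \frac{823}{12}\right) = 157 \left(-47 - \frac{823}{12}\right) = 157 \left(- \frac{1387}{12}\right) = - \frac{217759}{12}$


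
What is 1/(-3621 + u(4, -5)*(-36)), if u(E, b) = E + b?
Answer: -1/3585 ≈ -0.00027894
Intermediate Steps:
1/(-3621 + u(4, -5)*(-36)) = 1/(-3621 + (4 - 5)*(-36)) = 1/(-3621 - 1*(-36)) = 1/(-3621 + 36) = 1/(-3585) = -1/3585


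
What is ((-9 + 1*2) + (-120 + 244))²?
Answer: 13689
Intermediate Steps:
((-9 + 1*2) + (-120 + 244))² = ((-9 + 2) + 124)² = (-7 + 124)² = 117² = 13689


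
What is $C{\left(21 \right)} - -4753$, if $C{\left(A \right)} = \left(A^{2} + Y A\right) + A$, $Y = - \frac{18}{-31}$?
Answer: $\frac{162043}{31} \approx 5227.2$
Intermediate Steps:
$Y = \frac{18}{31}$ ($Y = \left(-18\right) \left(- \frac{1}{31}\right) = \frac{18}{31} \approx 0.58065$)
$C{\left(A \right)} = A^{2} + \frac{49 A}{31}$ ($C{\left(A \right)} = \left(A^{2} + \frac{18 A}{31}\right) + A = A^{2} + \frac{49 A}{31}$)
$C{\left(21 \right)} - -4753 = \frac{1}{31} \cdot 21 \left(49 + 31 \cdot 21\right) - -4753 = \frac{1}{31} \cdot 21 \left(49 + 651\right) + 4753 = \frac{1}{31} \cdot 21 \cdot 700 + 4753 = \frac{14700}{31} + 4753 = \frac{162043}{31}$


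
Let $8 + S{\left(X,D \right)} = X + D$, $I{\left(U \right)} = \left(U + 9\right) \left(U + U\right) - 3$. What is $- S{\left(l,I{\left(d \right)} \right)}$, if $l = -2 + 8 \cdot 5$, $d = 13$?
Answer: $-599$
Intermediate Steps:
$I{\left(U \right)} = -3 + 2 U \left(9 + U\right)$ ($I{\left(U \right)} = \left(9 + U\right) 2 U - 3 = 2 U \left(9 + U\right) - 3 = -3 + 2 U \left(9 + U\right)$)
$l = 38$ ($l = -2 + 40 = 38$)
$S{\left(X,D \right)} = -8 + D + X$ ($S{\left(X,D \right)} = -8 + \left(X + D\right) = -8 + \left(D + X\right) = -8 + D + X$)
$- S{\left(l,I{\left(d \right)} \right)} = - (-8 + \left(-3 + 2 \cdot 13^{2} + 18 \cdot 13\right) + 38) = - (-8 + \left(-3 + 2 \cdot 169 + 234\right) + 38) = - (-8 + \left(-3 + 338 + 234\right) + 38) = - (-8 + 569 + 38) = \left(-1\right) 599 = -599$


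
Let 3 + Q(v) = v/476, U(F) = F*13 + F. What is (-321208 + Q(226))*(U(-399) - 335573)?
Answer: 3725851293385/34 ≈ 1.0958e+11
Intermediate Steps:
U(F) = 14*F (U(F) = 13*F + F = 14*F)
Q(v) = -3 + v/476
(-321208 + Q(226))*(U(-399) - 335573) = (-321208 + (-3 + (1/476)*226))*(14*(-399) - 335573) = (-321208 + (-3 + 113/238))*(-5586 - 335573) = (-321208 - 601/238)*(-341159) = -76448105/238*(-341159) = 3725851293385/34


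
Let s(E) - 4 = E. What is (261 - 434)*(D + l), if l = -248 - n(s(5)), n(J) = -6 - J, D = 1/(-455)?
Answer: 18340768/455 ≈ 40309.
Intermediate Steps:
s(E) = 4 + E
D = -1/455 ≈ -0.0021978
l = -233 (l = -248 - (-6 - (4 + 5)) = -248 - (-6 - 1*9) = -248 - (-6 - 9) = -248 - 1*(-15) = -248 + 15 = -233)
(261 - 434)*(D + l) = (261 - 434)*(-1/455 - 233) = -173*(-106016/455) = 18340768/455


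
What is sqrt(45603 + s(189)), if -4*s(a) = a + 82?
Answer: sqrt(182141)/2 ≈ 213.39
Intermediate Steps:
s(a) = -41/2 - a/4 (s(a) = -(a + 82)/4 = -(82 + a)/4 = -41/2 - a/4)
sqrt(45603 + s(189)) = sqrt(45603 + (-41/2 - 1/4*189)) = sqrt(45603 + (-41/2 - 189/4)) = sqrt(45603 - 271/4) = sqrt(182141/4) = sqrt(182141)/2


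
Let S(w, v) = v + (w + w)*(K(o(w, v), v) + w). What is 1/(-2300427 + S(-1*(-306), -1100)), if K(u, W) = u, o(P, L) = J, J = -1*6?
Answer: -1/2117927 ≈ -4.7216e-7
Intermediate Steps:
J = -6
o(P, L) = -6
S(w, v) = v + 2*w*(-6 + w) (S(w, v) = v + (w + w)*(-6 + w) = v + (2*w)*(-6 + w) = v + 2*w*(-6 + w))
1/(-2300427 + S(-1*(-306), -1100)) = 1/(-2300427 + (-1100 - (-12)*(-306) + 2*(-1*(-306))²)) = 1/(-2300427 + (-1100 - 12*306 + 2*306²)) = 1/(-2300427 + (-1100 - 3672 + 2*93636)) = 1/(-2300427 + (-1100 - 3672 + 187272)) = 1/(-2300427 + 182500) = 1/(-2117927) = -1/2117927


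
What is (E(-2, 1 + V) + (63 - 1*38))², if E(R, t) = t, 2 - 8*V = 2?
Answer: 676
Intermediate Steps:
V = 0 (V = ¼ - ⅛*2 = ¼ - ¼ = 0)
(E(-2, 1 + V) + (63 - 1*38))² = ((1 + 0) + (63 - 1*38))² = (1 + (63 - 38))² = (1 + 25)² = 26² = 676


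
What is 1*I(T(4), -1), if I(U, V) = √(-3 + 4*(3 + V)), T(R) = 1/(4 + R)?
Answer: √5 ≈ 2.2361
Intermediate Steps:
I(U, V) = √(9 + 4*V) (I(U, V) = √(-3 + (12 + 4*V)) = √(9 + 4*V))
1*I(T(4), -1) = 1*√(9 + 4*(-1)) = 1*√(9 - 4) = 1*√5 = √5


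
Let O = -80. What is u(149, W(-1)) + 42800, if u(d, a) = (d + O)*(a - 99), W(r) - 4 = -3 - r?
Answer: 36107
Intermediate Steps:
W(r) = 1 - r (W(r) = 4 + (-3 - r) = 1 - r)
u(d, a) = (-99 + a)*(-80 + d) (u(d, a) = (d - 80)*(a - 99) = (-80 + d)*(-99 + a) = (-99 + a)*(-80 + d))
u(149, W(-1)) + 42800 = (7920 - 99*149 - 80*(1 - 1*(-1)) + (1 - 1*(-1))*149) + 42800 = (7920 - 14751 - 80*(1 + 1) + (1 + 1)*149) + 42800 = (7920 - 14751 - 80*2 + 2*149) + 42800 = (7920 - 14751 - 160 + 298) + 42800 = -6693 + 42800 = 36107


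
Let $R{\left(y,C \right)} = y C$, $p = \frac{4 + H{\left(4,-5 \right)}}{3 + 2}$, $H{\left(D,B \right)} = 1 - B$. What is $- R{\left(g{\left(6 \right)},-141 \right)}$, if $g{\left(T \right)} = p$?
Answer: $282$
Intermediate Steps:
$p = 2$ ($p = \frac{4 + \left(1 - -5\right)}{3 + 2} = \frac{4 + \left(1 + 5\right)}{5} = \left(4 + 6\right) \frac{1}{5} = 10 \cdot \frac{1}{5} = 2$)
$g{\left(T \right)} = 2$
$R{\left(y,C \right)} = C y$
$- R{\left(g{\left(6 \right)},-141 \right)} = - \left(-141\right) 2 = \left(-1\right) \left(-282\right) = 282$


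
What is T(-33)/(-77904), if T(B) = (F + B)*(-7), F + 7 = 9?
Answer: -217/77904 ≈ -0.0027855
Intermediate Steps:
F = 2 (F = -7 + 9 = 2)
T(B) = -14 - 7*B (T(B) = (2 + B)*(-7) = -14 - 7*B)
T(-33)/(-77904) = (-14 - 7*(-33))/(-77904) = (-14 + 231)*(-1/77904) = 217*(-1/77904) = -217/77904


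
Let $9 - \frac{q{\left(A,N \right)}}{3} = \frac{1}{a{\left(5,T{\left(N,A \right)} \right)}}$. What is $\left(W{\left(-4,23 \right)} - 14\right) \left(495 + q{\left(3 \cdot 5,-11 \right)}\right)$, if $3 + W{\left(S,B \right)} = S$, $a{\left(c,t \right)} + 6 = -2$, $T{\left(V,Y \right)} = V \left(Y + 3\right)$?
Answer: $- \frac{87759}{8} \approx -10970.0$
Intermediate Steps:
$T{\left(V,Y \right)} = V \left(3 + Y\right)$
$a{\left(c,t \right)} = -8$ ($a{\left(c,t \right)} = -6 - 2 = -8$)
$W{\left(S,B \right)} = -3 + S$
$q{\left(A,N \right)} = \frac{219}{8}$ ($q{\left(A,N \right)} = 27 - \frac{3}{-8} = 27 - - \frac{3}{8} = 27 + \frac{3}{8} = \frac{219}{8}$)
$\left(W{\left(-4,23 \right)} - 14\right) \left(495 + q{\left(3 \cdot 5,-11 \right)}\right) = \left(\left(-3 - 4\right) - 14\right) \left(495 + \frac{219}{8}\right) = \left(-7 - 14\right) \frac{4179}{8} = \left(-21\right) \frac{4179}{8} = - \frac{87759}{8}$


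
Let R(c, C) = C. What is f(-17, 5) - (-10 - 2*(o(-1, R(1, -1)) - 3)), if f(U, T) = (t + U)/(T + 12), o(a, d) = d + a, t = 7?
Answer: -10/17 ≈ -0.58823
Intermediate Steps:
o(a, d) = a + d
f(U, T) = (7 + U)/(12 + T) (f(U, T) = (7 + U)/(T + 12) = (7 + U)/(12 + T))
f(-17, 5) - (-10 - 2*(o(-1, R(1, -1)) - 3)) = (7 - 17)/(12 + 5) - (-10 - 2*((-1 - 1) - 3)) = -10/17 - (-10 - 2*(-2 - 3)) = (1/17)*(-10) - (-10 - 2*(-5)) = -10/17 - (-10 + 10) = -10/17 - 1*0 = -10/17 + 0 = -10/17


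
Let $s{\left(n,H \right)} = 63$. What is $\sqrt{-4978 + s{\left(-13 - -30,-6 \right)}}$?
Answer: $i \sqrt{4915} \approx 70.107 i$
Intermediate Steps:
$\sqrt{-4978 + s{\left(-13 - -30,-6 \right)}} = \sqrt{-4978 + 63} = \sqrt{-4915} = i \sqrt{4915}$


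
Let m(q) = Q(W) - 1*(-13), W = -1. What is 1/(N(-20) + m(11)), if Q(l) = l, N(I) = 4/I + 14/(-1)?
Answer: -5/11 ≈ -0.45455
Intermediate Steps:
N(I) = -14 + 4/I (N(I) = 4/I + 14*(-1) = 4/I - 14 = -14 + 4/I)
m(q) = 12 (m(q) = -1 - 1*(-13) = -1 + 13 = 12)
1/(N(-20) + m(11)) = 1/((-14 + 4/(-20)) + 12) = 1/((-14 + 4*(-1/20)) + 12) = 1/((-14 - 1/5) + 12) = 1/(-71/5 + 12) = 1/(-11/5) = -5/11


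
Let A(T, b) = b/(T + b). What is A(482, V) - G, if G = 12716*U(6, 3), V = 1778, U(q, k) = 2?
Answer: -28737271/1130 ≈ -25431.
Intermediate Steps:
G = 25432 (G = 12716*2 = 25432)
A(482, V) - G = 1778/(482 + 1778) - 1*25432 = 1778/2260 - 25432 = 1778*(1/2260) - 25432 = 889/1130 - 25432 = -28737271/1130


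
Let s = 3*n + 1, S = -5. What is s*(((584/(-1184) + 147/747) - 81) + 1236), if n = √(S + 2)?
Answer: 42553135/36852 + 42553135*I*√3/12284 ≈ 1154.7 + 6000.0*I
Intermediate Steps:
n = I*√3 (n = √(-5 + 2) = √(-3) = I*√3 ≈ 1.732*I)
s = 1 + 3*I*√3 (s = 3*(I*√3) + 1 = 3*I*√3 + 1 = 1 + 3*I*√3 ≈ 1.0 + 5.1962*I)
s*(((584/(-1184) + 147/747) - 81) + 1236) = (1 + 3*I*√3)*(((584/(-1184) + 147/747) - 81) + 1236) = (1 + 3*I*√3)*(((584*(-1/1184) + 147*(1/747)) - 81) + 1236) = (1 + 3*I*√3)*(((-73/148 + 49/249) - 81) + 1236) = (1 + 3*I*√3)*((-10925/36852 - 81) + 1236) = (1 + 3*I*√3)*(-2995937/36852 + 1236) = (1 + 3*I*√3)*(42553135/36852) = 42553135/36852 + 42553135*I*√3/12284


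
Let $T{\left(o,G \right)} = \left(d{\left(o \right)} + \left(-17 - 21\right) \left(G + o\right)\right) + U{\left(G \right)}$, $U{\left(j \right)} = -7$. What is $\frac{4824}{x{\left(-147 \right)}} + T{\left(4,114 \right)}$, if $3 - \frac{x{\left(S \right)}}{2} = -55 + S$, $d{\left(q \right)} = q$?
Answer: $- \frac{917423}{205} \approx -4475.2$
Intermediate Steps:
$x{\left(S \right)} = 116 - 2 S$ ($x{\left(S \right)} = 6 - 2 \left(-55 + S\right) = 6 - \left(-110 + 2 S\right) = 116 - 2 S$)
$T{\left(o,G \right)} = -7 - 38 G - 37 o$ ($T{\left(o,G \right)} = \left(o + \left(-17 - 21\right) \left(G + o\right)\right) - 7 = \left(o - 38 \left(G + o\right)\right) - 7 = \left(o - \left(38 G + 38 o\right)\right) - 7 = \left(- 38 G - 37 o\right) - 7 = -7 - 38 G - 37 o$)
$\frac{4824}{x{\left(-147 \right)}} + T{\left(4,114 \right)} = \frac{4824}{116 - -294} - 4487 = \frac{4824}{116 + 294} - 4487 = \frac{4824}{410} - 4487 = 4824 \cdot \frac{1}{410} - 4487 = \frac{2412}{205} - 4487 = - \frac{917423}{205}$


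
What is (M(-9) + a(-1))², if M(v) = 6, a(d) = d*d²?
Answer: 25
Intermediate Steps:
a(d) = d³
(M(-9) + a(-1))² = (6 + (-1)³)² = (6 - 1)² = 5² = 25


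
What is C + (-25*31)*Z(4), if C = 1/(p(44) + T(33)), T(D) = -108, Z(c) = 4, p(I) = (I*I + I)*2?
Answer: -11941199/3852 ≈ -3100.0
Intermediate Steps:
p(I) = 2*I + 2*I² (p(I) = (I² + I)*2 = (I + I²)*2 = 2*I + 2*I²)
C = 1/3852 (C = 1/(2*44*(1 + 44) - 108) = 1/(2*44*45 - 108) = 1/(3960 - 108) = 1/3852 ≈ 0.00025961)
C + (-25*31)*Z(4) = 1/3852 - 25*31*4 = 1/3852 - 775*4 = 1/3852 - 3100 = -11941199/3852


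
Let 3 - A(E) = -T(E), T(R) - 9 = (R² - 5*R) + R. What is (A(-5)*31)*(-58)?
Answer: -102486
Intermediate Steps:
T(R) = 9 + R² - 4*R (T(R) = 9 + ((R² - 5*R) + R) = 9 + (R² - 4*R) = 9 + R² - 4*R)
A(E) = 12 + E² - 4*E (A(E) = 3 - (-1)*(9 + E² - 4*E) = 3 - (-9 - E² + 4*E) = 3 + (9 + E² - 4*E) = 12 + E² - 4*E)
(A(-5)*31)*(-58) = ((12 + (-5)² - 4*(-5))*31)*(-58) = ((12 + 25 + 20)*31)*(-58) = (57*31)*(-58) = 1767*(-58) = -102486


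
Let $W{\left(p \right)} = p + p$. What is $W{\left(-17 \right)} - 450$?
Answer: $-484$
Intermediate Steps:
$W{\left(p \right)} = 2 p$
$W{\left(-17 \right)} - 450 = 2 \left(-17\right) - 450 = -34 - 450 = -484$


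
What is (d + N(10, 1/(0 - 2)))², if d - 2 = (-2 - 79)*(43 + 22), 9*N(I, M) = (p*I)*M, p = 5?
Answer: 2246001664/81 ≈ 2.7728e+7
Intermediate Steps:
N(I, M) = 5*I*M/9 (N(I, M) = ((5*I)*M)/9 = (5*I*M)/9 = 5*I*M/9)
d = -5263 (d = 2 + (-2 - 79)*(43 + 22) = 2 - 81*65 = 2 - 5265 = -5263)
(d + N(10, 1/(0 - 2)))² = (-5263 + (5/9)*10/(0 - 2))² = (-5263 + (5/9)*10/(-2))² = (-5263 + (5/9)*10*(-½))² = (-5263 - 25/9)² = (-47392/9)² = 2246001664/81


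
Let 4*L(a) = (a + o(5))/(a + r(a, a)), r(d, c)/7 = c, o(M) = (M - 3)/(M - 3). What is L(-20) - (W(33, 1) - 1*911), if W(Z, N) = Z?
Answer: 561939/640 ≈ 878.03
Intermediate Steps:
o(M) = 1 (o(M) = (-3 + M)/(-3 + M) = 1)
r(d, c) = 7*c
L(a) = (1 + a)/(32*a) (L(a) = ((a + 1)/(a + 7*a))/4 = ((1 + a)/((8*a)))/4 = ((1 + a)*(1/(8*a)))/4 = ((1 + a)/(8*a))/4 = (1 + a)/(32*a))
L(-20) - (W(33, 1) - 1*911) = (1/32)*(1 - 20)/(-20) - (33 - 1*911) = (1/32)*(-1/20)*(-19) - (33 - 911) = 19/640 - 1*(-878) = 19/640 + 878 = 561939/640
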